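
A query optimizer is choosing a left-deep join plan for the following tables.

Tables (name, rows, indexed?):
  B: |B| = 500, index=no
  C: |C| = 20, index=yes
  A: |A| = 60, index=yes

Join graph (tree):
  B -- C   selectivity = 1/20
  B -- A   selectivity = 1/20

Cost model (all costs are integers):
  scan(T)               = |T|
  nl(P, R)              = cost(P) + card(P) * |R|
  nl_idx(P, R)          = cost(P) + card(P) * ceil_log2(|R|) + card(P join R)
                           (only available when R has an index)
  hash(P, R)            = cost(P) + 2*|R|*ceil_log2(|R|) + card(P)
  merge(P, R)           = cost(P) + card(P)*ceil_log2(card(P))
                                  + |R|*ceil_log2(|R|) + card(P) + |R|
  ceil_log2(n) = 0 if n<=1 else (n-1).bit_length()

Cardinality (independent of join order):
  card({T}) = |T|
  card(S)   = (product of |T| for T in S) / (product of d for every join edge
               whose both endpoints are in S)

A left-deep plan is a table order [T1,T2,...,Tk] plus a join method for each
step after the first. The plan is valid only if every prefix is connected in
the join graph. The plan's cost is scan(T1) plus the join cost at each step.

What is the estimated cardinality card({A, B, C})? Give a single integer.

Tables in S: A(60), B(500), C(20)
Edges inside S: B-C(d=20), B-A(d=20)
numerator = 60 * 500 * 20 = 600000
denominator = 20 * 20 = 400
card(S) = 600000 / 400 = 1500

1500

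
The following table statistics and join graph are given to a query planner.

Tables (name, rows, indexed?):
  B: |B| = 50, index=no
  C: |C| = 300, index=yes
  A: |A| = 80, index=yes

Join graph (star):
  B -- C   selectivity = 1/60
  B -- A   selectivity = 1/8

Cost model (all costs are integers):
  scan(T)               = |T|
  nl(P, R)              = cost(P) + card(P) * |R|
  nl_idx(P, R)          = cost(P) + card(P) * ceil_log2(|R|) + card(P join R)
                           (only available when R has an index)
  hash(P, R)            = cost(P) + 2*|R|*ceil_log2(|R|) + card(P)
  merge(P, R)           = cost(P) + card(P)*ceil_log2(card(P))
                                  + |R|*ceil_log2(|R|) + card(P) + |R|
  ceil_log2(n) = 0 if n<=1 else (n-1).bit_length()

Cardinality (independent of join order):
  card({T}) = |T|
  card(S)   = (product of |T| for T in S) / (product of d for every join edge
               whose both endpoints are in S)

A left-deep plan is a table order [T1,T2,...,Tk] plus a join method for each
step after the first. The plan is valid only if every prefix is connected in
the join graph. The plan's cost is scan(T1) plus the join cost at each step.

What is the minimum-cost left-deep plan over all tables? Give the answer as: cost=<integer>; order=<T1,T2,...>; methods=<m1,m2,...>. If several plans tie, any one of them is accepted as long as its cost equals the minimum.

cost=2120; order=B,C,A; methods=nl_idx,hash

Selinger DP (subsets sized 1..n):
  {B}: scan cost=50, card=50
  {C}: scan cost=300, card=300
  {A}: scan cost=80, card=80
  {BC}: card=250; try (C,nl_idx)→750, (B,hash)→1200, (C,merge)→3400, (B,merge)→3650, (C,hash)→5500, (C,nl)→15050 …(+1); best=750 via (C,nl_idx)
  {AB}: card=500; try (B,hash)→760, (A,nl_idx)→900, (A,merge)→1040, (B,merge)→1070, (A,hash)→1220, (A,nl)→4050 …(+1); best=760 via (B,hash)
  {ABC}: card=2500; try (A,hash)→2120, (A,merge)→3640, (A,nl_idx)→5000, (C,hash)→6660, (C,nl_idx)→7760, (C,merge)→8760 …(+2); best=2120 via (A,hash)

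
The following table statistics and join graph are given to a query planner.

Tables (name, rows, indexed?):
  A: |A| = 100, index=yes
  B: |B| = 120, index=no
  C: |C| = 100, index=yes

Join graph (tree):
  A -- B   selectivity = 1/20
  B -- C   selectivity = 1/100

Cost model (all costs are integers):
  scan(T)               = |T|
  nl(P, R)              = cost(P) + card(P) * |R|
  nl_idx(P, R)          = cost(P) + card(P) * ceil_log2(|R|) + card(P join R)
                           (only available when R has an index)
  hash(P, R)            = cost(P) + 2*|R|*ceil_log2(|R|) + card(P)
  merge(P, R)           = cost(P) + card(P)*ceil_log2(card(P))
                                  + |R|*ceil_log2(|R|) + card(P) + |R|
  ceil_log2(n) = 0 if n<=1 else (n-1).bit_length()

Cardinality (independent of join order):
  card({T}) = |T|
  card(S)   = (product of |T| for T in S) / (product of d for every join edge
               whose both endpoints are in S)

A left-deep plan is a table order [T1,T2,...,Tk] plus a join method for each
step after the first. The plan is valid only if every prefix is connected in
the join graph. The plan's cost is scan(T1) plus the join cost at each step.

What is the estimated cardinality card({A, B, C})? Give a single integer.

Tables in S: A(100), B(120), C(100)
Edges inside S: A-B(d=20), B-C(d=100)
numerator = 100 * 120 * 100 = 1200000
denominator = 20 * 100 = 2000
card(S) = 1200000 / 2000 = 600

600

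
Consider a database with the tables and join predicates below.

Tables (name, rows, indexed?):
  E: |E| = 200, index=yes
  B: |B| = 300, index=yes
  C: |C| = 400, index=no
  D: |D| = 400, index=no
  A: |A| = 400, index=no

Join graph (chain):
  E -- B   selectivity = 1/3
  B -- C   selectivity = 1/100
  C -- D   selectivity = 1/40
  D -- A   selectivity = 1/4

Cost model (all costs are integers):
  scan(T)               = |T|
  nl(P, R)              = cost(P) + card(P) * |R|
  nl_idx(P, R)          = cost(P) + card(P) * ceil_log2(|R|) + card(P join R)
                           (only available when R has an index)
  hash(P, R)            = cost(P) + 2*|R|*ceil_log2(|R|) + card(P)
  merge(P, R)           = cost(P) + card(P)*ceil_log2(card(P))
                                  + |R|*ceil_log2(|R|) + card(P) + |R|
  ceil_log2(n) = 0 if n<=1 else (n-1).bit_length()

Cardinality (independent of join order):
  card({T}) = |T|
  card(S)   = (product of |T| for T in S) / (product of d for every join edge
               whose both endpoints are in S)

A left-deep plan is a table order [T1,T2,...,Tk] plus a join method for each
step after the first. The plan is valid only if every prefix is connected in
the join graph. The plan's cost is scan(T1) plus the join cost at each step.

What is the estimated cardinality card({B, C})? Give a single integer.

Tables in S: B(300), C(400)
Edges inside S: B-C(d=100)
numerator = 300 * 400 = 120000
denominator = 100 = 100
card(S) = 120000 / 100 = 1200

1200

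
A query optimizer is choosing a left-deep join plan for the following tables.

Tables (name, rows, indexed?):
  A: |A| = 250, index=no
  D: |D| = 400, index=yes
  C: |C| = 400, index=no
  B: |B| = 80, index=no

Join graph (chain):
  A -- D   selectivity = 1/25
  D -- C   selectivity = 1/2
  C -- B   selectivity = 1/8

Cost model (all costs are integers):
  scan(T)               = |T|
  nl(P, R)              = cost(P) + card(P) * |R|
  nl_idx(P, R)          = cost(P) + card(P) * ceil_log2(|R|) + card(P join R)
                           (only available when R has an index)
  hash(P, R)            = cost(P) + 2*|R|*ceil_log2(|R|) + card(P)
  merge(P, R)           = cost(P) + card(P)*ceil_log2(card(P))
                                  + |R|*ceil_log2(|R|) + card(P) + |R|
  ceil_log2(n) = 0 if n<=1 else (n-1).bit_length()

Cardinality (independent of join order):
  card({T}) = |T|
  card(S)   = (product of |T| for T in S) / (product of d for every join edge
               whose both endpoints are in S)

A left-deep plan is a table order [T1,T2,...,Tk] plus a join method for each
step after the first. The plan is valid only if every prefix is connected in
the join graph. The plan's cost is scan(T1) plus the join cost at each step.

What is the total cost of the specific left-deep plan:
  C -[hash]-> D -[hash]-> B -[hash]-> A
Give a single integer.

893120

step 1: scan C: cost=400, card=400
step 2: join D via hash
    card(P join D) = 400*400/(2) = 80000
    cost = 400 + 2*400*9 + 400 = 8000
step 3: join B via hash
    card(P join B) = 80000*80/(8) = 800000
    cost = 8000 + 2*80*7 + 80000 = 89120
step 4: join A via hash
    card(P join A) = 800000*250/(25) = 8000000
    cost = 89120 + 2*250*8 + 800000 = 893120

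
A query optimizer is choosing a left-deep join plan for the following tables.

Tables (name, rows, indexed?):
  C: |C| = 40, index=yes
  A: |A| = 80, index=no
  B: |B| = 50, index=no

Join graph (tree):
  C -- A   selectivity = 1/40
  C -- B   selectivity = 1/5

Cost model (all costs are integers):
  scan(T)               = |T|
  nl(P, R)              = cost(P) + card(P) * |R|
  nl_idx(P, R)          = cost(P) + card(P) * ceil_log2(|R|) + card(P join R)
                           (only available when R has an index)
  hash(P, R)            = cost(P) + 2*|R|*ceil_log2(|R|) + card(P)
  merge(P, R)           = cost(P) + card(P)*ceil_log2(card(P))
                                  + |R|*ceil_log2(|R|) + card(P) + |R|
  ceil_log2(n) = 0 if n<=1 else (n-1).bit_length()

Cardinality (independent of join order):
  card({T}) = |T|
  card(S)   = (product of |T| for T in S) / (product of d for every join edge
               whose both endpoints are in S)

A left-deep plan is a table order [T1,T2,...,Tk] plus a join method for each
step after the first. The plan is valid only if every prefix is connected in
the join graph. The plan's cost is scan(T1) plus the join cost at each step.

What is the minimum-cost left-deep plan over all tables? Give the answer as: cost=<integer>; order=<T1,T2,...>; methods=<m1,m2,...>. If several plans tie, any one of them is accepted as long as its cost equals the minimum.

cost=1320; order=A,C,B; methods=hash,hash

Selinger DP (subsets sized 1..n):
  {C}: scan cost=40, card=40
  {A}: scan cost=80, card=80
  {B}: scan cost=50, card=50
  {AC}: card=80; try (C,hash)→640, (C,nl_idx)→640, (A,merge)→960, (C,merge)→1000, (A,hash)→1200, (A,nl)→3240 …(+1); best=640 via (C,hash)
  {BC}: card=400; try (C,hash)→580, (B,merge)→670, (C,merge)→680, (B,hash)→680, (C,nl_idx)→750, (B,nl)→2040 …(+1); best=580 via (C,hash)
  {ABC}: card=800; try (B,hash)→1320, (B,merge)→1630, (A,hash)→2100, (B,nl)→4640, (A,merge)→5220, (A,nl)→32580; best=1320 via (B,hash)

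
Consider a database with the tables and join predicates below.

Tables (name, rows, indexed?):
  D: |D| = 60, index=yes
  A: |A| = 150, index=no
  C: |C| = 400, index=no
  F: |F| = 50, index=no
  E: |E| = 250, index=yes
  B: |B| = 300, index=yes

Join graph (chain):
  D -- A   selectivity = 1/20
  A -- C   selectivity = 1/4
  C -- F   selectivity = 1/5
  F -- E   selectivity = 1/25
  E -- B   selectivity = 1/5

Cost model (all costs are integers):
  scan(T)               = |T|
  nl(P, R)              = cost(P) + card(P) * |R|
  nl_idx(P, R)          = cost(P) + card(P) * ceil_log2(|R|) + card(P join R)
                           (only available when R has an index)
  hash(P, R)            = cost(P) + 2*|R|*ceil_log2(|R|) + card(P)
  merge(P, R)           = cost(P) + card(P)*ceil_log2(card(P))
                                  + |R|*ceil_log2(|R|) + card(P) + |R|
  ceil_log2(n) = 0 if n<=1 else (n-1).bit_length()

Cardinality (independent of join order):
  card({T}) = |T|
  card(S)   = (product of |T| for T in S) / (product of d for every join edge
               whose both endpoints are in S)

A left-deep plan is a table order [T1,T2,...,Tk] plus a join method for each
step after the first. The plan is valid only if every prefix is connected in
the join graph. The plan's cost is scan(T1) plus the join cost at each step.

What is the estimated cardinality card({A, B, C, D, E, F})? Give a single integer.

270000000

Tables in S: A(150), B(300), C(400), D(60), E(250), F(50)
Edges inside S: D-A(d=20), A-C(d=4), C-F(d=5), F-E(d=25), E-B(d=5)
numerator = 150 * 300 * 400 * 60 * 250 * 50 = 13500000000000
denominator = 20 * 4 * 5 * 25 * 5 = 50000
card(S) = 13500000000000 / 50000 = 270000000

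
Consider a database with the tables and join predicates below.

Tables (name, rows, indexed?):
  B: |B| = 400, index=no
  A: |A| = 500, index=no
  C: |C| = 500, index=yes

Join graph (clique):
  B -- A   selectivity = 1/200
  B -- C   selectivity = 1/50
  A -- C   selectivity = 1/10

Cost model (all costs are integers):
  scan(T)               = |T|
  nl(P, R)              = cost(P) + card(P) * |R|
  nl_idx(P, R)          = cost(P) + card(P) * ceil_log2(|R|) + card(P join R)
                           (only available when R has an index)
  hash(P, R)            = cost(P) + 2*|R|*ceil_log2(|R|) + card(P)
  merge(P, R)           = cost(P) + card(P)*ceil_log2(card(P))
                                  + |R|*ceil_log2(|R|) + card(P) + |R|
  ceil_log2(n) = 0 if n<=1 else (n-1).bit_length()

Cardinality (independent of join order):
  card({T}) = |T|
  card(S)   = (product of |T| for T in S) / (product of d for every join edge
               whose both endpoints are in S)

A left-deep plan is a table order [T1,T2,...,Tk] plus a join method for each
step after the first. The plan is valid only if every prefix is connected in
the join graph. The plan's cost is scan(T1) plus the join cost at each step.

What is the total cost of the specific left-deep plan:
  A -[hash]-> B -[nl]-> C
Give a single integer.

step 1: scan A: cost=500, card=500
step 2: join B via hash
    card(P join B) = 500*400/(200) = 1000
    cost = 500 + 2*400*9 + 500 = 8200
step 3: join C via nl
    card(P join C) = 1000*500/(50*10) = 1000
    cost = 8200 + 1000*500 = 508200

508200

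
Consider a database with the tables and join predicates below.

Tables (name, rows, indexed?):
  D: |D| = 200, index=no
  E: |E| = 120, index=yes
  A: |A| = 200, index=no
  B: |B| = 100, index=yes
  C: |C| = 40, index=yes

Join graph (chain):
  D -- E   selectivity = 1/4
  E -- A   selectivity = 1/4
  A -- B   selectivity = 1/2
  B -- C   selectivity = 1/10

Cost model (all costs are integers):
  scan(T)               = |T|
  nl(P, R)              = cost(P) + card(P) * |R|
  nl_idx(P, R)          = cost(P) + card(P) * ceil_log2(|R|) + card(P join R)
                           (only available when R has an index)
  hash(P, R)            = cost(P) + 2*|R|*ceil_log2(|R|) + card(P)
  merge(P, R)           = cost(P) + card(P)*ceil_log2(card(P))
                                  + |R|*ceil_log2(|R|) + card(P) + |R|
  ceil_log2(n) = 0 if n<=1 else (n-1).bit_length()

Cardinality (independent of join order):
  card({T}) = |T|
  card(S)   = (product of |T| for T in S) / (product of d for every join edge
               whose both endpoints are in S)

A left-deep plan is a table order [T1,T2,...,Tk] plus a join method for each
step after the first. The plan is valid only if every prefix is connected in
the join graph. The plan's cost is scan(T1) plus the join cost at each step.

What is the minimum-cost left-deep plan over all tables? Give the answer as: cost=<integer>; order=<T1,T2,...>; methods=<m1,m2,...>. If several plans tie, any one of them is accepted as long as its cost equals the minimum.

cost=1249160; order=B,C,A,E,D; methods=hash,hash,hash,hash

Selinger DP (subsets sized 1..n):
  {D}: scan cost=200, card=200
  {E}: scan cost=120, card=120
  {A}: scan cost=200, card=200
  {B}: scan cost=100, card=100
  {C}: scan cost=40, card=40
  {DE}: card=6000; try (E,hash)→2080, (D,merge)→2880, (E,merge)→2960, (D,hash)→3440, (E,nl_idx)→7600, (D,nl)→24120 …(+1); best=2080 via (E,hash)
  {AE}: card=6000; try (E,hash)→2080, (A,merge)→2880, (E,merge)→2960, (A,hash)→3440, (E,nl_idx)→7600, (A,nl)→24120 …(+1); best=2080 via (E,hash)
  {AB}: card=10000; try (B,hash)→1800, (A,merge)→2700, (B,merge)→2800, (A,hash)→3400, (B,nl_idx)→11600, (A,nl)→20100 …(+1); best=1800 via (B,hash)
  {BC}: card=400; try (C,hash)→680, (B,nl_idx)→720, (C,nl_idx)→1100, (B,merge)→1120, (C,merge)→1180, (B,hash)→1480 …(+2); best=680 via (C,hash)
  {ADE}: card=300000; try (D,hash)→11280, (A,hash)→11280, (D,merge)→87880, (A,merge)→87880, (D,nl)→1202080, (A,nl)→1202080; best=11280 via (D,hash)
  {ABE}: card=300000; try (B,hash)→9480, (E,hash)→13480, (B,merge)→86880, (E,merge)→152760, (B,nl_idx)→344080, (E,nl_idx)→371800 …(+2); best=9480 via (B,hash)
  {ABC}: card=40000; try (A,hash)→4280, (A,merge)→6480, (C,hash)→12280, (A,nl)→80680, (C,nl_idx)→101800, (C,merge)→152080 …(+1); best=4280 via (A,hash)
  {ABDE}: card=15000000; try (D,hash)→312680, (B,hash)→312680, (D,merge)→6011280, (B,merge)→6012080, (B,nl_idx)→17111280, (B,nl)→30011280 …(+1); best=312680 via (D,hash)
  {ABCE}: card=1200000; try (E,hash)→45960, (C,hash)→309960, (E,merge)→685240, (E,nl_idx)→1484280, (C,nl_idx)→3009480, (E,nl)→4804280 …(+2); best=45960 via (E,hash)
  {ABCDE}: card=60000000; try (D,hash)→1249160, (C,hash)→15313160, (D,merge)→26447760, (C,nl_idx)→150312680, (D,nl)→240045960, (C,merge)→375312960 …(+1); best=1249160 via (D,hash)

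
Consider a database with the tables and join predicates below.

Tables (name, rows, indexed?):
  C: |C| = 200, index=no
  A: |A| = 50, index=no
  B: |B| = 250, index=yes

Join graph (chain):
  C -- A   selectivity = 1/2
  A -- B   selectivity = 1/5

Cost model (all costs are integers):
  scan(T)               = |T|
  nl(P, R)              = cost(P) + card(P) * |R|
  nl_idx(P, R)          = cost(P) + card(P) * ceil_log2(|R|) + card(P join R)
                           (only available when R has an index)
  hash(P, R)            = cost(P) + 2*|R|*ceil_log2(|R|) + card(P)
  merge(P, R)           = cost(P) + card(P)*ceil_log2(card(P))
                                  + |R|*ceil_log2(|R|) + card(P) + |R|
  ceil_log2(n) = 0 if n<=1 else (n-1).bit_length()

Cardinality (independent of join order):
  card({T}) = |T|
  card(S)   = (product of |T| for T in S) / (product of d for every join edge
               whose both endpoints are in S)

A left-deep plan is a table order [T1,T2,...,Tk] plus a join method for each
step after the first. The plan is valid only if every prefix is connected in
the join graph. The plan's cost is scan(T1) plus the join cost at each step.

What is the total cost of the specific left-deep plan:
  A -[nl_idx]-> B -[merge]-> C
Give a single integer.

37250

step 1: scan A: cost=50, card=50
step 2: join B via nl_idx
    card(P join B) = 50*250/(5) = 2500
    cost = 50 + 50*8 + 2500 = 2950
step 3: join C via merge
    card(P join C) = 2500*200/(2) = 250000
    cost = 2950 + 2500*12 + 200*8 + 2500 + 200 = 37250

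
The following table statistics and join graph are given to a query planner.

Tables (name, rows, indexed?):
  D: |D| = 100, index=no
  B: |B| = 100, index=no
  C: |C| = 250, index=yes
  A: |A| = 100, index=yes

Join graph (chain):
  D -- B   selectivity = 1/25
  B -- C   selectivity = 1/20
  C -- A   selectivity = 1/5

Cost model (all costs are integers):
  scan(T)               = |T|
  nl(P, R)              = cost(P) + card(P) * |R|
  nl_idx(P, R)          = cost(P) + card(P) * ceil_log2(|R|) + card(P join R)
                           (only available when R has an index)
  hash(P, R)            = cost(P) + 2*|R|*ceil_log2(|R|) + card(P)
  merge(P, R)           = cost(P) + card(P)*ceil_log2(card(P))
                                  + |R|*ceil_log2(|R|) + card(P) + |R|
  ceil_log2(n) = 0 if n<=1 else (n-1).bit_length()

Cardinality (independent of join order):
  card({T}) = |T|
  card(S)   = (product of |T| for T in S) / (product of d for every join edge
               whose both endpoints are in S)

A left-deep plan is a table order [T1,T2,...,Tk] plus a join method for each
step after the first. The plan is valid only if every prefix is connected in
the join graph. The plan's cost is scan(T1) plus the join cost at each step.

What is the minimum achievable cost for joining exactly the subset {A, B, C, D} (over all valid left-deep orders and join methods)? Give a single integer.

Selinger DP over subsets of {A,B,C,D}:
  {D}: scan cost=100, card=100
  {B}: scan cost=100, card=100
  {C}: scan cost=250, card=250
  {A}: scan cost=100, card=100
  {BD}: card=400; try (D,hash)→1600, (B,hash)→1600, (D,merge)→1700, (B,merge)→1700, (D,nl)→10100, (B,nl)→10100; best=1600 via (D,hash)
  {BC}: card=1250; try (B,hash)→1900, (C,nl_idx)→2150, (C,merge)→3150, (B,merge)→3300, (C,hash)→4200, (C,nl)→25100 …(+1); best=1900 via (B,hash)
  {AC}: card=5000; try (A,hash)→1900, (C,merge)→3150, (A,merge)→3300, (C,hash)→4200, (C,nl_idx)→5900, (A,nl_idx)→7000 …(+2); best=1900 via (A,hash)
  {BCD}: card=5000; try (D,hash)→4550, (C,hash)→6000, (C,merge)→7850, (C,nl_idx)→9800, (D,merge)→17700, (C,nl)→101600 …(+1); best=4550 via (D,hash)
  {ABC}: card=25000; try (A,hash)→4550, (B,hash)→8300, (A,merge)→17700, (A,nl_idx)→35650, (B,merge)→72700, (A,nl)→126900 …(+1); best=4550 via (A,hash)
  {ABCD}: card=100000; try (A,hash)→10950, (D,hash)→30950, (A,merge)→75350, (A,nl_idx)→139550, (D,merge)→405350, (A,nl)→504550 …(+1); best=10950 via (A,hash)

10950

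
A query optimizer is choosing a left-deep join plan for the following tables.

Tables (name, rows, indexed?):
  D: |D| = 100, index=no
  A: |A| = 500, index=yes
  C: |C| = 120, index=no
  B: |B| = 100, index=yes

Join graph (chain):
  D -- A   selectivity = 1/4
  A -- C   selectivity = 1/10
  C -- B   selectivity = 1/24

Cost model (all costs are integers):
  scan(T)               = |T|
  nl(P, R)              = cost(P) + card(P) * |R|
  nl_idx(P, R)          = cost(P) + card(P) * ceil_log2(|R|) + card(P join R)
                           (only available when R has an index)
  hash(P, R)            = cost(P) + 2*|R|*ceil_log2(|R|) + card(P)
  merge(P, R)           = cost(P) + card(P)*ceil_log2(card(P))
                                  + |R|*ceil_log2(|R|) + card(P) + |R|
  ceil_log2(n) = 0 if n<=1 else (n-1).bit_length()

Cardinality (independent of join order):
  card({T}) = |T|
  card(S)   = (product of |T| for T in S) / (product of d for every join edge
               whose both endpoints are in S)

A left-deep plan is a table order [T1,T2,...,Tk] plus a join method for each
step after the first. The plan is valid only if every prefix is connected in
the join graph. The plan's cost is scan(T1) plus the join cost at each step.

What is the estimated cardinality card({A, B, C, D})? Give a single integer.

Tables in S: A(500), B(100), C(120), D(100)
Edges inside S: D-A(d=4), A-C(d=10), C-B(d=24)
numerator = 500 * 100 * 120 * 100 = 600000000
denominator = 4 * 10 * 24 = 960
card(S) = 600000000 / 960 = 625000

625000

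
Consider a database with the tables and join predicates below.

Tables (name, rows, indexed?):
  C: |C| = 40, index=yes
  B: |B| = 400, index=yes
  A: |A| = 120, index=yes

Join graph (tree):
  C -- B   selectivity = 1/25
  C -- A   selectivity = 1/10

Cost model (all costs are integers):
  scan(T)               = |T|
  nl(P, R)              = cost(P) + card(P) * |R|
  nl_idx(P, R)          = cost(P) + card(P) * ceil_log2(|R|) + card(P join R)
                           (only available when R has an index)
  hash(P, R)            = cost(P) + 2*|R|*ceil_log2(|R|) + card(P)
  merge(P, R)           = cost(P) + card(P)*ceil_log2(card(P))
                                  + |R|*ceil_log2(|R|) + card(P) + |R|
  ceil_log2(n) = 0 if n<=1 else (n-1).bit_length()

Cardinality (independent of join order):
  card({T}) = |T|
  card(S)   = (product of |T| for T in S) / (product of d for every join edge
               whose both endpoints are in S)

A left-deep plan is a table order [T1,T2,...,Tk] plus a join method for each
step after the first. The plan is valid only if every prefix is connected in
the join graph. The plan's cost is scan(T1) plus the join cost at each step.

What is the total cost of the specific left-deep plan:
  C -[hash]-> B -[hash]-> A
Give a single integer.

9600

step 1: scan C: cost=40, card=40
step 2: join B via hash
    card(P join B) = 40*400/(25) = 640
    cost = 40 + 2*400*9 + 40 = 7280
step 3: join A via hash
    card(P join A) = 640*120/(10) = 7680
    cost = 7280 + 2*120*7 + 640 = 9600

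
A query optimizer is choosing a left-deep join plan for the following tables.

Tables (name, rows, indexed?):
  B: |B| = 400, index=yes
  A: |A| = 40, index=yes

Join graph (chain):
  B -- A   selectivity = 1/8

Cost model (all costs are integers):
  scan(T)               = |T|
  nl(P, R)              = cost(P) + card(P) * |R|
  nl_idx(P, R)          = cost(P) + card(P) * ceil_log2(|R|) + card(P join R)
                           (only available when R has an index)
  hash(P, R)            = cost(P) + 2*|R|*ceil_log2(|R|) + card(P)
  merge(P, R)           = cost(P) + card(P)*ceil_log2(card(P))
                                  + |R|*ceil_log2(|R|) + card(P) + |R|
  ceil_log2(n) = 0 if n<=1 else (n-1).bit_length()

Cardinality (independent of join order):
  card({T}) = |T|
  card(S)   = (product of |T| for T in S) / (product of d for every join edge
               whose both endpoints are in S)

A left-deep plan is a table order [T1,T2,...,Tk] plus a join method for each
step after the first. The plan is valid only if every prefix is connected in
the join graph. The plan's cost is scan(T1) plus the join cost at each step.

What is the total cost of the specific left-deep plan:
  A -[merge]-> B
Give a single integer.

4320

step 1: scan A: cost=40, card=40
step 2: join B via merge
    card(P join B) = 40*400/(8) = 2000
    cost = 40 + 40*6 + 400*9 + 40 + 400 = 4320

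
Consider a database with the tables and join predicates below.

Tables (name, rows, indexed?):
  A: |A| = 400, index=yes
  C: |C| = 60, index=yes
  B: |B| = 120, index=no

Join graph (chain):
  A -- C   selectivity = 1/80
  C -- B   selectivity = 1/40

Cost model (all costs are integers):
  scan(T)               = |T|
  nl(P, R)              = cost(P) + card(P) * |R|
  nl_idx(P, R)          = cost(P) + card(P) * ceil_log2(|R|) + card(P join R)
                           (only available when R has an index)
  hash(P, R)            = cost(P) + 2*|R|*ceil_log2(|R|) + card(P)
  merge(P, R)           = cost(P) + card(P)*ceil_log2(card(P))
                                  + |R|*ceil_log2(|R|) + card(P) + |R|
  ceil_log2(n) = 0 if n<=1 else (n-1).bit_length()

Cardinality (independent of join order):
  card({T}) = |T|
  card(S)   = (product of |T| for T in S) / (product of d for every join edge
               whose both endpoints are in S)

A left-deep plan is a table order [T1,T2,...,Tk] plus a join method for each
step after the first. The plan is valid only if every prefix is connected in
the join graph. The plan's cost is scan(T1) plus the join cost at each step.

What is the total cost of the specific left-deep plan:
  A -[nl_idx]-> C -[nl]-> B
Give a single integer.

step 1: scan A: cost=400, card=400
step 2: join C via nl_idx
    card(P join C) = 400*60/(80) = 300
    cost = 400 + 400*6 + 300 = 3100
step 3: join B via nl
    card(P join B) = 300*120/(40) = 900
    cost = 3100 + 300*120 = 39100

39100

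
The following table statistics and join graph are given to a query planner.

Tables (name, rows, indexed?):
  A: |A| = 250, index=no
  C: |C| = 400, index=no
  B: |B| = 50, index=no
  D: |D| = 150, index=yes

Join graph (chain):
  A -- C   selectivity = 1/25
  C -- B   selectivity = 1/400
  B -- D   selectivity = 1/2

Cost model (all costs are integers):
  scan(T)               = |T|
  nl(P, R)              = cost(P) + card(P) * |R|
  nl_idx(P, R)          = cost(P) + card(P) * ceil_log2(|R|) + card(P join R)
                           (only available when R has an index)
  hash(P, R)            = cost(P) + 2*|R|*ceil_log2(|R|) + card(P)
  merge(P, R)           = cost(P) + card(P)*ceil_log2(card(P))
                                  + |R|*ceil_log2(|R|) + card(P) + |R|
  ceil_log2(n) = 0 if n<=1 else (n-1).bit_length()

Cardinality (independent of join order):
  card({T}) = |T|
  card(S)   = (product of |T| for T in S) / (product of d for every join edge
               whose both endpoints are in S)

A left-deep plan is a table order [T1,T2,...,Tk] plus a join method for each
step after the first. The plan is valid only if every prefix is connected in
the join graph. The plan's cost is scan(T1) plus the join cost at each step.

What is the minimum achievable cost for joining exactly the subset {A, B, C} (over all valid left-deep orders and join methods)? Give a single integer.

4000

Selinger DP over subsets of {A,B,C}:
  {A}: scan cost=250, card=250
  {C}: scan cost=400, card=400
  {B}: scan cost=50, card=50
  {AC}: card=4000; try (A,hash)→4800, (C,merge)→6500, (A,merge)→6650, (C,hash)→7700, (C,nl)→100250, (A,nl)→100400; best=4800 via (A,hash)
  {BC}: card=50; try (B,hash)→1400, (C,merge)→4400, (B,merge)→4750, (C,hash)→7300, (C,nl)→20050, (B,nl)→20400; best=1400 via (B,hash)
  {ABC}: card=500; try (A,merge)→4000, (A,hash)→5450, (B,hash)→9400, (A,nl)→13900, (B,merge)→57150, (B,nl)→204800; best=4000 via (A,merge)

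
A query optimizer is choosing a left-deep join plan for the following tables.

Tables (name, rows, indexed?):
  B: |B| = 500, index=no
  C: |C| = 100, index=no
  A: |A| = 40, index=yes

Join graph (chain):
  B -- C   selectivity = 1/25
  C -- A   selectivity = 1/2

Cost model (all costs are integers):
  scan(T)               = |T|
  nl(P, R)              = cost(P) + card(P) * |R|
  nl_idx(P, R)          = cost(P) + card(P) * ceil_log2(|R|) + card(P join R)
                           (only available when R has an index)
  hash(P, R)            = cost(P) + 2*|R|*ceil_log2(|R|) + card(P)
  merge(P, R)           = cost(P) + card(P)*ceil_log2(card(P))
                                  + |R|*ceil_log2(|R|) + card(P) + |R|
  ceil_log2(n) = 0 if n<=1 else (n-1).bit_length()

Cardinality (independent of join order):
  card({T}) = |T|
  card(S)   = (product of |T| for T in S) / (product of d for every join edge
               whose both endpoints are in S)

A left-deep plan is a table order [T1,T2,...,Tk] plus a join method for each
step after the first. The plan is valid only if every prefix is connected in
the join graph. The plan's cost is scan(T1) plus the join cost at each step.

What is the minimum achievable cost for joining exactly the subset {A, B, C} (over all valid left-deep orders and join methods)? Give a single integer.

Selinger DP over subsets of {A,B,C}:
  {B}: scan cost=500, card=500
  {C}: scan cost=100, card=100
  {A}: scan cost=40, card=40
  {BC}: card=2000; try (C,hash)→2400, (B,merge)→5900, (C,merge)→6300, (B,hash)→9200, (B,nl)→50100, (C,nl)→50500; best=2400 via (C,hash)
  {AC}: card=2000; try (A,hash)→680, (C,merge)→1120, (A,merge)→1180, (C,hash)→1480, (A,nl_idx)→2700, (C,nl)→4040 …(+1); best=680 via (A,hash)
  {ABC}: card=40000; try (A,hash)→4880, (B,hash)→11680, (A,merge)→26680, (B,merge)→29680, (A,nl_idx)→54400, (A,nl)→82400 …(+1); best=4880 via (A,hash)

4880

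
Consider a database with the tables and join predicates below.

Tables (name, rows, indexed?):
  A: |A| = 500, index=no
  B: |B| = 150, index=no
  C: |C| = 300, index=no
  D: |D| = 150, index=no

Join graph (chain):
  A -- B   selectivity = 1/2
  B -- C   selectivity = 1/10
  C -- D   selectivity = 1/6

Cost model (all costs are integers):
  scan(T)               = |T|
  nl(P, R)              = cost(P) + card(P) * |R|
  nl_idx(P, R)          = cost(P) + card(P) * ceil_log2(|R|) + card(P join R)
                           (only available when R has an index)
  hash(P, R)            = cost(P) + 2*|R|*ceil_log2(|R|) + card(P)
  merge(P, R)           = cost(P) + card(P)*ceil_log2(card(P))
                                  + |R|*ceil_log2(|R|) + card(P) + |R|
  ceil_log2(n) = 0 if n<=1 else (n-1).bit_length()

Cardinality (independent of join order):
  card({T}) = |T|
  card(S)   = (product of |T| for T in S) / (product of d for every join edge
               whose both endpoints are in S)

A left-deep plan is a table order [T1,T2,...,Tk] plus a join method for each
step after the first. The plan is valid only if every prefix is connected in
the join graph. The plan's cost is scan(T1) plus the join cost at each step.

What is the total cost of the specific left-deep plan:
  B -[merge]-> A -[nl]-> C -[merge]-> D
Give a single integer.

36007850

step 1: scan B: cost=150, card=150
step 2: join A via merge
    card(P join A) = 150*500/(2) = 37500
    cost = 150 + 150*8 + 500*9 + 150 + 500 = 6500
step 3: join C via nl
    card(P join C) = 37500*300/(10) = 1125000
    cost = 6500 + 37500*300 = 11256500
step 4: join D via merge
    card(P join D) = 1125000*150/(6) = 28125000
    cost = 11256500 + 1125000*21 + 150*8 + 1125000 + 150 = 36007850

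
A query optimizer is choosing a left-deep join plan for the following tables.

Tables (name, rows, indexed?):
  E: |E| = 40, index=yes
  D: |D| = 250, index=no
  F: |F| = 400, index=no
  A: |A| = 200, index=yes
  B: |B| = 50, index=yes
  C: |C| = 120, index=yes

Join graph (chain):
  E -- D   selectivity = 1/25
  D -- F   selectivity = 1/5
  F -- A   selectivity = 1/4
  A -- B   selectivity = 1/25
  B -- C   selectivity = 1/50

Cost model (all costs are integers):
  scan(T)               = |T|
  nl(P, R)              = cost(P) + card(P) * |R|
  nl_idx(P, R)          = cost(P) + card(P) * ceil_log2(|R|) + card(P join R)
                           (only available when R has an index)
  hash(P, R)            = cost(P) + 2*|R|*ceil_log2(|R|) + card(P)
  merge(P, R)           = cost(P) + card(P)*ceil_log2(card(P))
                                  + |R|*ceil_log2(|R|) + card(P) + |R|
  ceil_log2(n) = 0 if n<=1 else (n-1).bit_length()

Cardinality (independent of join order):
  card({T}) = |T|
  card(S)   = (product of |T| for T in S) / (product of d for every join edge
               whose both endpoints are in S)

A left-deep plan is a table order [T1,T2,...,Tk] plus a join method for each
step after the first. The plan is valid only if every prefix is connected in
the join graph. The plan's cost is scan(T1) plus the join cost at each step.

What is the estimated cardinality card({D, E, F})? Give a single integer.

32000

Tables in S: D(250), E(40), F(400)
Edges inside S: E-D(d=25), D-F(d=5)
numerator = 250 * 40 * 400 = 4000000
denominator = 25 * 5 = 125
card(S) = 4000000 / 125 = 32000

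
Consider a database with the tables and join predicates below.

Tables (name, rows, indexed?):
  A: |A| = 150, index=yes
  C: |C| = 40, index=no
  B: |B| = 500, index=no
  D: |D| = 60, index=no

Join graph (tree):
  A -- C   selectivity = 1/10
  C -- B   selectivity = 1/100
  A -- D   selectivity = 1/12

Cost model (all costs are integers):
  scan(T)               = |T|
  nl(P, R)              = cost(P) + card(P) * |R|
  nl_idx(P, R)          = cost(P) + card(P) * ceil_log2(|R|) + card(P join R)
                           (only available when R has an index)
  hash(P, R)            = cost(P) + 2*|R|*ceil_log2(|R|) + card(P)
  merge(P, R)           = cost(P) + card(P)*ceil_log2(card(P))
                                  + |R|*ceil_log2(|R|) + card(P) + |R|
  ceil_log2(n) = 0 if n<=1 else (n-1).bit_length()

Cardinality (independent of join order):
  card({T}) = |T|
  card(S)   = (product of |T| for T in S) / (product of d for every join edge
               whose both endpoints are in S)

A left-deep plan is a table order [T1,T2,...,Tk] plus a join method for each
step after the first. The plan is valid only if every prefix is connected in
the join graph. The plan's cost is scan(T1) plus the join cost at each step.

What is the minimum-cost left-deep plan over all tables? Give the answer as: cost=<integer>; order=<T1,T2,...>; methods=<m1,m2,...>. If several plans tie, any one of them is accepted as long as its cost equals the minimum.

Selinger DP (subsets sized 1..n):
  {A}: scan cost=150, card=150
  {C}: scan cost=40, card=40
  {B}: scan cost=500, card=500
  {D}: scan cost=60, card=60
  {AC}: card=600; try (C,hash)→780, (A,nl_idx)→960, (A,merge)→1670, (C,merge)→1780, (A,hash)→2480, (A,nl)→6040 …(+1); best=780 via (C,hash)
  {AD}: card=750; try (D,hash)→1020, (A,nl_idx)→1290, (A,merge)→1830, (D,merge)→1920, (A,hash)→2520, (A,nl)→9060 …(+1); best=1020 via (D,hash)
  {BC}: card=200; try (C,hash)→1480, (B,merge)→5320, (C,merge)→5780, (B,hash)→9080, (B,nl)→20040, (C,nl)→20500; best=1480 via (C,hash)
  {ABC}: card=3000; try (A,hash)→4080, (A,merge)→4630, (A,nl_idx)→6080, (B,hash)→10380, (B,merge)→12380, (A,nl)→31480 …(+1); best=4080 via (A,hash)
  {ACD}: card=3000; try (D,hash)→2100, (C,hash)→2250, (D,merge)→7800, (C,merge)→9550, (C,nl)→31020, (D,nl)→36780; best=2100 via (D,hash)
  {ABCD}: card=15000; try (D,hash)→7800, (B,hash)→14100, (D,merge)→43500, (B,merge)→46100, (D,nl)→184080, (B,nl)→1502100; best=7800 via (D,hash)

cost=7800; order=B,C,A,D; methods=hash,hash,hash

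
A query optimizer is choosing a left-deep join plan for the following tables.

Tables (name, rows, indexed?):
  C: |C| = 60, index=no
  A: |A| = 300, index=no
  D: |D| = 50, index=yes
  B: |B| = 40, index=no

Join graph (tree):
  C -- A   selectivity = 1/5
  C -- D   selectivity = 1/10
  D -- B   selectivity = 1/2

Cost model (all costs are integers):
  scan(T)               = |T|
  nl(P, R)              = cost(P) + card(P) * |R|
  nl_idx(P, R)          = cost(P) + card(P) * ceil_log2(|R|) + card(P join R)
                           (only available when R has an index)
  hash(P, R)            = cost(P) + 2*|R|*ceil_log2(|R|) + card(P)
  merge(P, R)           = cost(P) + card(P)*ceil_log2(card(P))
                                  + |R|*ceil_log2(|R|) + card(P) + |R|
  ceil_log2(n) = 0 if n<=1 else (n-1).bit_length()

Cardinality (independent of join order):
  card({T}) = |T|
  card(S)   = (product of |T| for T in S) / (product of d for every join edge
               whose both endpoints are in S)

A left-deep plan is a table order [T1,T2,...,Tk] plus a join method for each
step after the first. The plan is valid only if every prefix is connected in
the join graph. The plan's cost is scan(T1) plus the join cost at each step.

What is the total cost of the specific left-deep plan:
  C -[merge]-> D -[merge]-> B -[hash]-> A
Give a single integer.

15510

step 1: scan C: cost=60, card=60
step 2: join D via merge
    card(P join D) = 60*50/(10) = 300
    cost = 60 + 60*6 + 50*6 + 60 + 50 = 830
step 3: join B via merge
    card(P join B) = 300*40/(2) = 6000
    cost = 830 + 300*9 + 40*6 + 300 + 40 = 4110
step 4: join A via hash
    card(P join A) = 6000*300/(5) = 360000
    cost = 4110 + 2*300*9 + 6000 = 15510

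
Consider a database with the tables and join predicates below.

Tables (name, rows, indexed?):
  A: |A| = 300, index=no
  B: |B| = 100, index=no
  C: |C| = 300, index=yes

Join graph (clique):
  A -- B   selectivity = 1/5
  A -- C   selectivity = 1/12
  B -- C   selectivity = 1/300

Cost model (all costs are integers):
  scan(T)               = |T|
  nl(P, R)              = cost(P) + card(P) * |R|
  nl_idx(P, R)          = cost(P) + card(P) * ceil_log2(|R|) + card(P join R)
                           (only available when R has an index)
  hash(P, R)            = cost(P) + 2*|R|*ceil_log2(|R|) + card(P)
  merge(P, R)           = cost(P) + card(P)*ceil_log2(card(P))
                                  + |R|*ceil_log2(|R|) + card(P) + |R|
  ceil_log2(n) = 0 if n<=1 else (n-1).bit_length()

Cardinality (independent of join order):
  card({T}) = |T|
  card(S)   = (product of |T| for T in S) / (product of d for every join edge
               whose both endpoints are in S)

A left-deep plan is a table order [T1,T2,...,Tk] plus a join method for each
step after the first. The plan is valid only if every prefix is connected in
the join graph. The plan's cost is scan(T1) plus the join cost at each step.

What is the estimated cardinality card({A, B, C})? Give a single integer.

Tables in S: A(300), B(100), C(300)
Edges inside S: A-B(d=5), A-C(d=12), B-C(d=300)
numerator = 300 * 100 * 300 = 9000000
denominator = 5 * 12 * 300 = 18000
card(S) = 9000000 / 18000 = 500

500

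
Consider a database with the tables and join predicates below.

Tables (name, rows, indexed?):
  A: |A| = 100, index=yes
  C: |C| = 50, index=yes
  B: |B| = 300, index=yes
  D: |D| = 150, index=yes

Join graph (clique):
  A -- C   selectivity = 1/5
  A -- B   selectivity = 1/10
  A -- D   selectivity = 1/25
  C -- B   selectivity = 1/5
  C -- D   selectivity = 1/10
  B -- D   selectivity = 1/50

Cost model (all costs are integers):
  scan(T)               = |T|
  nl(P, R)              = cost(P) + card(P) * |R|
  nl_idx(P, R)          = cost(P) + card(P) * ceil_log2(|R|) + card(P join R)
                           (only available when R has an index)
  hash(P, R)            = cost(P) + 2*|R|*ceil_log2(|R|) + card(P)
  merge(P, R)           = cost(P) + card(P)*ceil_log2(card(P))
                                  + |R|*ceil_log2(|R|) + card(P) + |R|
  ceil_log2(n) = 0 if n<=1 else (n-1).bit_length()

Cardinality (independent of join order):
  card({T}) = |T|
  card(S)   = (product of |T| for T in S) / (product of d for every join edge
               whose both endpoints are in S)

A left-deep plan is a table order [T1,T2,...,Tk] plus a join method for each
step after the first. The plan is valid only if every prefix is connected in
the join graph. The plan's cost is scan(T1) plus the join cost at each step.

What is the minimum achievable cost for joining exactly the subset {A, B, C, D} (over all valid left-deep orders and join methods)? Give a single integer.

5660

Selinger DP over subsets of {A,B,C,D}:
  {A}: scan cost=100, card=100
  {C}: scan cost=50, card=50
  {B}: scan cost=300, card=300
  {D}: scan cost=150, card=150
  {AC}: card=1000; try (C,hash)→800, (A,merge)→1200, (C,merge)→1250, (A,nl_idx)→1400, (A,hash)→1500, (C,nl_idx)→1700 …(+2); best=800 via (C,hash)
  {AB}: card=3000; try (A,hash)→2000, (B,merge)→3900, (B,nl_idx)→4000, (A,merge)→4100, (A,nl_idx)→5400, (B,hash)→5600 …(+2); best=2000 via (A,hash)
  {AD}: card=600; try (D,nl_idx)→1500, (A,hash)→1700, (A,nl_idx)→1800, (D,merge)→2250, (A,merge)→2300, (D,hash)→2600 …(+2); best=1500 via (D,nl_idx)
  {BC}: card=3000; try (C,hash)→1200, (B,merge)→3400, (B,nl_idx)→3500, (C,merge)→3650, (C,nl_idx)→5100, (B,hash)→5500 …(+2); best=1200 via (C,hash)
  {CD}: card=750; try (C,hash)→900, (D,nl_idx)→1200, (D,merge)→1750, (C,nl_idx)→1800, (C,merge)→1850, (D,hash)→2500 …(+2); best=900 via (C,hash)
  {BD}: card=900; try (B,nl_idx)→2400, (D,hash)→3000, (D,nl_idx)→3600, (B,merge)→4500, (D,merge)→4650, (B,hash)→5700 …(+2); best=2400 via (B,nl_idx)
  {ABC}: card=6000; try (C,hash)→5600, (A,hash)→5600, (B,hash)→7200, (B,merge)→14800, (B,nl_idx)→15800, (C,nl_idx)→26000 …(+6); best=5600 via (C,hash)
  {ACD}: card=600; try (C,hash)→2700, (A,hash)→3050, (D,hash)→4200, (C,nl_idx)→5700, (A,nl_idx)→6750, (C,merge)→8450 …(+6); best=2700 via (C,hash)
  {ABD}: card=360; try (A,hash)→4700, (B,nl_idx)→7260, (D,hash)→7400, (B,hash)→7500, (A,nl_idx)→9060, (B,merge)→11100 …(+6); best=4700 via (A,hash)
  {BCD}: card=900; try (C,hash)→3900, (D,hash)→6600, (B,hash)→7050, (B,nl_idx)→8550, (C,nl_idx)→8700, (B,merge)→12150 …(+6); best=3900 via (C,hash)
  {ABCD}: card=72; try (C,hash)→5660, (A,hash)→6200, (C,nl_idx)→6932, (B,nl_idx)→8172, (C,merge)→8650, (B,hash)→8700 …(+10); best=5660 via (C,hash)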